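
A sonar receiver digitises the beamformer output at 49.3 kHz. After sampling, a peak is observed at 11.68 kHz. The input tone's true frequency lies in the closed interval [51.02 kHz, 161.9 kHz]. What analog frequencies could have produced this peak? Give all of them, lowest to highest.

60.98 kHz, 86.92 kHz, 110.28 kHz, 136.22 kHz, 159.58 kHz

Frequencies that alias to 11.68 kHz are k·fs ± 11.68 kHz for integer k ≥ 0.
k=0: 11.68 kHz.
k=1: 37.62 kHz, 60.98 kHz.
k=2: 86.92 kHz, 110.28 kHz.
k=3: 136.22 kHz, 159.58 kHz.
k=4: 185.52 kHz, 208.88 kHz.
Within [51.02 kHz, 161.9 kHz]: 60.98 kHz, 86.92 kHz, 110.28 kHz, 136.22 kHz, 159.58 kHz.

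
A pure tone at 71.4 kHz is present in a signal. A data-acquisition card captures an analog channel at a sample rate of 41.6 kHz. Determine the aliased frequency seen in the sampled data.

71.4 kHz mod fs = 29.8 kHz.
29.8 kHz > fs/2 = 20.8 kHz, folds to fs − 29.8 kHz = 11.8 kHz.

11.8 kHz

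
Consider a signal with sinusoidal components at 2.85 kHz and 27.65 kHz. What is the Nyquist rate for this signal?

55.3 kHz

Highest-frequency component: 27.65 kHz.
Nyquist rate = 2 × 27.65 kHz = 55.3 kHz.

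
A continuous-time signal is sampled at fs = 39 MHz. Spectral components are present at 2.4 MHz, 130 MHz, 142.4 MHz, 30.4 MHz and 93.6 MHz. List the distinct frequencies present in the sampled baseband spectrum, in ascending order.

fs/2 = 19.5 MHz.
2.4 MHz ≤ fs/2 = 19.5 MHz, passes unchanged.
130 MHz mod fs = 13 MHz.
13 MHz ≤ fs/2 = 19.5 MHz, appears at 13 MHz.
142.4 MHz mod fs = 25.4 MHz.
25.4 MHz > fs/2 = 19.5 MHz, folds to fs − 25.4 MHz = 13.6 MHz.
30.4 MHz > fs/2 = 19.5 MHz, folds to fs − 30.4 MHz = 8.6 MHz.
93.6 MHz mod fs = 15.6 MHz.
15.6 MHz ≤ fs/2 = 19.5 MHz, appears at 15.6 MHz.
Distinct values: {2.4 MHz, 8.6 MHz, 13 MHz, 13.6 MHz, 15.6 MHz}.

2.4 MHz, 8.6 MHz, 13 MHz, 13.6 MHz, 15.6 MHz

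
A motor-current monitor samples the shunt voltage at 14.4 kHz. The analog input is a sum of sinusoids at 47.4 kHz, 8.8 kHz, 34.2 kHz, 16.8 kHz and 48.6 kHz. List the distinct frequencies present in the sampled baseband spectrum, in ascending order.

2.4 kHz, 4.2 kHz, 5.4 kHz, 5.6 kHz

fs/2 = 7.2 kHz.
47.4 kHz mod fs = 4.2 kHz.
4.2 kHz ≤ fs/2 = 7.2 kHz, appears at 4.2 kHz.
8.8 kHz > fs/2 = 7.2 kHz, folds to fs − 8.8 kHz = 5.6 kHz.
34.2 kHz mod fs = 5.4 kHz.
5.4 kHz ≤ fs/2 = 7.2 kHz, appears at 5.4 kHz.
16.8 kHz mod fs = 2.4 kHz.
2.4 kHz ≤ fs/2 = 7.2 kHz, appears at 2.4 kHz.
48.6 kHz mod fs = 5.4 kHz.
5.4 kHz ≤ fs/2 = 7.2 kHz, appears at 5.4 kHz.
Distinct values: {2.4 kHz, 4.2 kHz, 5.4 kHz, 5.6 kHz}.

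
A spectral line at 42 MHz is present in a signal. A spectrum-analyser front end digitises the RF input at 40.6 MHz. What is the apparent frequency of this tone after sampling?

1.4 MHz

42 MHz mod fs = 1.4 MHz.
1.4 MHz ≤ fs/2 = 20.3 MHz, appears at 1.4 MHz.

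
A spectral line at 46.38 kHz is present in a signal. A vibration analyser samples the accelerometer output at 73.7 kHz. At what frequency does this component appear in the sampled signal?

46.38 kHz > fs/2 = 36.85 kHz, folds to fs − 46.38 kHz = 27.32 kHz.

27.32 kHz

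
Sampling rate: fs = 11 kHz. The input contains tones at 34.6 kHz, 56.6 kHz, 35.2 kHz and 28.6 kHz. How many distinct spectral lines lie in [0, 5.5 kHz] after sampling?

fs/2 = 5.5 kHz.
34.6 kHz mod fs = 1.6 kHz.
1.6 kHz ≤ fs/2 = 5.5 kHz, appears at 1.6 kHz.
56.6 kHz mod fs = 1.6 kHz.
1.6 kHz ≤ fs/2 = 5.5 kHz, appears at 1.6 kHz.
35.2 kHz mod fs = 2.2 kHz.
2.2 kHz ≤ fs/2 = 5.5 kHz, appears at 2.2 kHz.
28.6 kHz mod fs = 6.6 kHz.
6.6 kHz > fs/2 = 5.5 kHz, folds to fs − 6.6 kHz = 4.4 kHz.
Distinct values: {1.6 kHz, 2.2 kHz, 4.4 kHz} → 3.

3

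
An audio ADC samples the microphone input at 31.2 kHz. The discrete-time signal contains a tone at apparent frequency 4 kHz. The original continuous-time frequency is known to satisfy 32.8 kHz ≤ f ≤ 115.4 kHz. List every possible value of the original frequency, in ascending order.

Frequencies that alias to 4 kHz are k·fs ± 4 kHz for integer k ≥ 0.
k=0: 4 kHz.
k=1: 27.2 kHz, 35.2 kHz.
k=2: 58.4 kHz, 66.4 kHz.
k=3: 89.6 kHz, 97.6 kHz.
k=4: 120.8 kHz, 128.8 kHz.
Within [32.8 kHz, 115.4 kHz]: 35.2 kHz, 58.4 kHz, 66.4 kHz, 89.6 kHz, 97.6 kHz.

35.2 kHz, 58.4 kHz, 66.4 kHz, 89.6 kHz, 97.6 kHz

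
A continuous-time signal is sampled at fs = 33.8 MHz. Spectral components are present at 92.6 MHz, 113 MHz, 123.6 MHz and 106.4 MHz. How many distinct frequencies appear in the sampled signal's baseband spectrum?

fs/2 = 16.9 MHz.
92.6 MHz mod fs = 25 MHz.
25 MHz > fs/2 = 16.9 MHz, folds to fs − 25 MHz = 8.8 MHz.
113 MHz mod fs = 11.6 MHz.
11.6 MHz ≤ fs/2 = 16.9 MHz, appears at 11.6 MHz.
123.6 MHz mod fs = 22.2 MHz.
22.2 MHz > fs/2 = 16.9 MHz, folds to fs − 22.2 MHz = 11.6 MHz.
106.4 MHz mod fs = 5 MHz.
5 MHz ≤ fs/2 = 16.9 MHz, appears at 5 MHz.
Distinct values: {5 MHz, 8.8 MHz, 11.6 MHz} → 3.

3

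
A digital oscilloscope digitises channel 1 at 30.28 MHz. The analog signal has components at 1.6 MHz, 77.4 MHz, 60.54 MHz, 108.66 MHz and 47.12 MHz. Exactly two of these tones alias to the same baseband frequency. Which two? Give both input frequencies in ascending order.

47.12 MHz, 77.4 MHz

fs/2 = 15.14 MHz.
1.6 MHz ≤ fs/2 = 15.14 MHz, passes unchanged.
77.4 MHz mod fs = 16.84 MHz.
16.84 MHz > fs/2 = 15.14 MHz, folds to fs − 16.84 MHz = 13.44 MHz.
60.54 MHz mod fs = 30.26 MHz.
30.26 MHz > fs/2 = 15.14 MHz, folds to fs − 30.26 MHz = 0.02 MHz.
108.66 MHz mod fs = 17.82 MHz.
17.82 MHz > fs/2 = 15.14 MHz, folds to fs − 17.82 MHz = 12.46 MHz.
47.12 MHz mod fs = 16.84 MHz.
16.84 MHz > fs/2 = 15.14 MHz, folds to fs − 16.84 MHz = 13.44 MHz.
47.12 MHz and 77.4 MHz both map to 13.44 MHz.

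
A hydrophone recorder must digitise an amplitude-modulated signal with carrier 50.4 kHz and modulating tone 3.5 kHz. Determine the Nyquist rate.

AM sidebands sit at fc ± fm = 46.9 kHz and 53.9 kHz.
Highest-frequency component: 53.9 kHz.
Nyquist rate = 2 × 53.9 kHz = 107.8 kHz.

107.8 kHz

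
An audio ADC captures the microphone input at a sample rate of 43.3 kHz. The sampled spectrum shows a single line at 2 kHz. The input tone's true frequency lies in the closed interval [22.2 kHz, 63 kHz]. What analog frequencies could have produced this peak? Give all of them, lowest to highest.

41.3 kHz, 45.3 kHz

Frequencies that alias to 2 kHz are k·fs ± 2 kHz for integer k ≥ 0.
k=0: 2 kHz.
k=1: 41.3 kHz, 45.3 kHz.
k=2: 84.6 kHz, 88.6 kHz.
Within [22.2 kHz, 63 kHz]: 41.3 kHz, 45.3 kHz.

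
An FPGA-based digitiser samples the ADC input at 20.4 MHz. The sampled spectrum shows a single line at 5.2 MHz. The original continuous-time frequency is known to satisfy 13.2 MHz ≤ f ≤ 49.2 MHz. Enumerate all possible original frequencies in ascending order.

Frequencies that alias to 5.2 MHz are k·fs ± 5.2 MHz for integer k ≥ 0.
k=0: 5.2 MHz.
k=1: 15.2 MHz, 25.6 MHz.
k=2: 35.6 MHz, 46 MHz.
k=3: 56 MHz, 66.4 MHz.
Within [13.2 MHz, 49.2 MHz]: 15.2 MHz, 25.6 MHz, 35.6 MHz, 46 MHz.

15.2 MHz, 25.6 MHz, 35.6 MHz, 46 MHz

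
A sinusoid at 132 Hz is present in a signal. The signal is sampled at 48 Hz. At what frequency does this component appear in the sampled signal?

132 Hz mod fs = 36 Hz.
36 Hz > fs/2 = 24 Hz, folds to fs − 36 Hz = 12 Hz.

12 Hz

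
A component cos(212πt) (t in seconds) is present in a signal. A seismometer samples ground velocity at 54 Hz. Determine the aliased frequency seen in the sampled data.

ω = 212π rad/s → f = ω/(2π) = 106 Hz.
106 Hz mod fs = 52 Hz.
52 Hz > fs/2 = 27 Hz, folds to fs − 52 Hz = 2 Hz.

2 Hz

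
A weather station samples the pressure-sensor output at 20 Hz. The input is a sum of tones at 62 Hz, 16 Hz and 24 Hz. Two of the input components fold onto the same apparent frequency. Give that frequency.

fs/2 = 10 Hz.
62 Hz mod fs = 2 Hz.
2 Hz ≤ fs/2 = 10 Hz, appears at 2 Hz.
16 Hz > fs/2 = 10 Hz, folds to fs − 16 Hz = 4 Hz.
24 Hz mod fs = 4 Hz.
4 Hz ≤ fs/2 = 10 Hz, appears at 4 Hz.
16 Hz and 24 Hz both map to 4 Hz.

4 Hz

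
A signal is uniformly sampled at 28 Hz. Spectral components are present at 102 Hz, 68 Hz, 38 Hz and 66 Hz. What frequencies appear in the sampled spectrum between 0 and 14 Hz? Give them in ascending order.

fs/2 = 14 Hz.
102 Hz mod fs = 18 Hz.
18 Hz > fs/2 = 14 Hz, folds to fs − 18 Hz = 10 Hz.
68 Hz mod fs = 12 Hz.
12 Hz ≤ fs/2 = 14 Hz, appears at 12 Hz.
38 Hz mod fs = 10 Hz.
10 Hz ≤ fs/2 = 14 Hz, appears at 10 Hz.
66 Hz mod fs = 10 Hz.
10 Hz ≤ fs/2 = 14 Hz, appears at 10 Hz.
Distinct values: {10 Hz, 12 Hz}.

10 Hz, 12 Hz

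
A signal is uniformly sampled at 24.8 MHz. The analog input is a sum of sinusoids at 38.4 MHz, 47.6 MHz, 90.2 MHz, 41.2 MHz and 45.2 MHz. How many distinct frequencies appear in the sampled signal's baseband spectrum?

5

fs/2 = 12.4 MHz.
38.4 MHz mod fs = 13.6 MHz.
13.6 MHz > fs/2 = 12.4 MHz, folds to fs − 13.6 MHz = 11.2 MHz.
47.6 MHz mod fs = 22.8 MHz.
22.8 MHz > fs/2 = 12.4 MHz, folds to fs − 22.8 MHz = 2 MHz.
90.2 MHz mod fs = 15.8 MHz.
15.8 MHz > fs/2 = 12.4 MHz, folds to fs − 15.8 MHz = 9 MHz.
41.2 MHz mod fs = 16.4 MHz.
16.4 MHz > fs/2 = 12.4 MHz, folds to fs − 16.4 MHz = 8.4 MHz.
45.2 MHz mod fs = 20.4 MHz.
20.4 MHz > fs/2 = 12.4 MHz, folds to fs − 20.4 MHz = 4.4 MHz.
Distinct values: {2 MHz, 4.4 MHz, 8.4 MHz, 9 MHz, 11.2 MHz} → 5.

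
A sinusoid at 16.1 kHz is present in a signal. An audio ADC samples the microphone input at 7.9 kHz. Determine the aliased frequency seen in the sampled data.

0.3 kHz

16.1 kHz mod fs = 0.3 kHz.
0.3 kHz ≤ fs/2 = 3.95 kHz, appears at 0.3 kHz.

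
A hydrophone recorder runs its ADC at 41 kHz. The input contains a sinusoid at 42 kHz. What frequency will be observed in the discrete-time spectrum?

1 kHz

42 kHz mod fs = 1 kHz.
1 kHz ≤ fs/2 = 20.5 kHz, appears at 1 kHz.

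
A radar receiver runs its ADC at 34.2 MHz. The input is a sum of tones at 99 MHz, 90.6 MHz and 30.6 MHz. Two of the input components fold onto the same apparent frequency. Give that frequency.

fs/2 = 17.1 MHz.
99 MHz mod fs = 30.6 MHz.
30.6 MHz > fs/2 = 17.1 MHz, folds to fs − 30.6 MHz = 3.6 MHz.
90.6 MHz mod fs = 22.2 MHz.
22.2 MHz > fs/2 = 17.1 MHz, folds to fs − 22.2 MHz = 12 MHz.
30.6 MHz > fs/2 = 17.1 MHz, folds to fs − 30.6 MHz = 3.6 MHz.
30.6 MHz and 99 MHz both map to 3.6 MHz.

3.6 MHz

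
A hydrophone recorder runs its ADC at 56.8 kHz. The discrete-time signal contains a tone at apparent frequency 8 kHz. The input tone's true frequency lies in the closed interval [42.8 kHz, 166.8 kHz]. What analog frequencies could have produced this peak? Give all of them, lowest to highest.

48.8 kHz, 64.8 kHz, 105.6 kHz, 121.6 kHz, 162.4 kHz

Frequencies that alias to 8 kHz are k·fs ± 8 kHz for integer k ≥ 0.
k=0: 8 kHz.
k=1: 48.8 kHz, 64.8 kHz.
k=2: 105.6 kHz, 121.6 kHz.
k=3: 162.4 kHz, 178.4 kHz.
k=4: 219.2 kHz, 235.2 kHz.
Within [42.8 kHz, 166.8 kHz]: 48.8 kHz, 64.8 kHz, 105.6 kHz, 121.6 kHz, 162.4 kHz.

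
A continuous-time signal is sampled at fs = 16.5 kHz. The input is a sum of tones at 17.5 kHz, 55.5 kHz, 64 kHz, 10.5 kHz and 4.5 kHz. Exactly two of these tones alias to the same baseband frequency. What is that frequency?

6 kHz

fs/2 = 8.25 kHz.
17.5 kHz mod fs = 1 kHz.
1 kHz ≤ fs/2 = 8.25 kHz, appears at 1 kHz.
55.5 kHz mod fs = 6 kHz.
6 kHz ≤ fs/2 = 8.25 kHz, appears at 6 kHz.
64 kHz mod fs = 14.5 kHz.
14.5 kHz > fs/2 = 8.25 kHz, folds to fs − 14.5 kHz = 2 kHz.
10.5 kHz > fs/2 = 8.25 kHz, folds to fs − 10.5 kHz = 6 kHz.
4.5 kHz ≤ fs/2 = 8.25 kHz, passes unchanged.
10.5 kHz and 55.5 kHz both map to 6 kHz.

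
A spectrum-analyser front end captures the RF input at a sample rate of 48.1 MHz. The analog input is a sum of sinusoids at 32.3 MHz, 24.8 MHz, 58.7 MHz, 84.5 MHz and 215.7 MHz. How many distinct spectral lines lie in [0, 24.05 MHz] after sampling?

4

fs/2 = 24.05 MHz.
32.3 MHz > fs/2 = 24.05 MHz, folds to fs − 32.3 MHz = 15.8 MHz.
24.8 MHz > fs/2 = 24.05 MHz, folds to fs − 24.8 MHz = 23.3 MHz.
58.7 MHz mod fs = 10.6 MHz.
10.6 MHz ≤ fs/2 = 24.05 MHz, appears at 10.6 MHz.
84.5 MHz mod fs = 36.4 MHz.
36.4 MHz > fs/2 = 24.05 MHz, folds to fs − 36.4 MHz = 11.7 MHz.
215.7 MHz mod fs = 23.3 MHz.
23.3 MHz ≤ fs/2 = 24.05 MHz, appears at 23.3 MHz.
Distinct values: {10.6 MHz, 11.7 MHz, 15.8 MHz, 23.3 MHz} → 4.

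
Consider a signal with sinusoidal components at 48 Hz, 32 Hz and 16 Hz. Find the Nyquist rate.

Highest-frequency component: 48 Hz.
Nyquist rate = 2 × 48 Hz = 96 Hz.

96 Hz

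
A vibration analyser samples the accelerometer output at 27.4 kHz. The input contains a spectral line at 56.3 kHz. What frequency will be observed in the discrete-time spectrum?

1.5 kHz

56.3 kHz mod fs = 1.5 kHz.
1.5 kHz ≤ fs/2 = 13.7 kHz, appears at 1.5 kHz.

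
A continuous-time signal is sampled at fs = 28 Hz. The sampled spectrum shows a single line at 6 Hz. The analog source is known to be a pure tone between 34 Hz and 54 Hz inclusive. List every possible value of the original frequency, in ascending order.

34 Hz, 50 Hz

Frequencies that alias to 6 Hz are k·fs ± 6 Hz for integer k ≥ 0.
k=0: 6 Hz.
k=1: 22 Hz, 34 Hz.
k=2: 50 Hz, 62 Hz.
k=3: 78 Hz, 90 Hz.
Within [34 Hz, 54 Hz]: 34 Hz, 50 Hz.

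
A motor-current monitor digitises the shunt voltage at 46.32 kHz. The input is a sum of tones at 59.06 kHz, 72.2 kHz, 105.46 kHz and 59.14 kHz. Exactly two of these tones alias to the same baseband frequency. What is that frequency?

12.82 kHz

fs/2 = 23.16 kHz.
59.06 kHz mod fs = 12.74 kHz.
12.74 kHz ≤ fs/2 = 23.16 kHz, appears at 12.74 kHz.
72.2 kHz mod fs = 25.88 kHz.
25.88 kHz > fs/2 = 23.16 kHz, folds to fs − 25.88 kHz = 20.44 kHz.
105.46 kHz mod fs = 12.82 kHz.
12.82 kHz ≤ fs/2 = 23.16 kHz, appears at 12.82 kHz.
59.14 kHz mod fs = 12.82 kHz.
12.82 kHz ≤ fs/2 = 23.16 kHz, appears at 12.82 kHz.
59.14 kHz and 105.46 kHz both map to 12.82 kHz.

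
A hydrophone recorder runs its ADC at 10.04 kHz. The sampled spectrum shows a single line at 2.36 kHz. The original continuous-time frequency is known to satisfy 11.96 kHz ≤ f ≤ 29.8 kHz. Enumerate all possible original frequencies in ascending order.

12.4 kHz, 17.72 kHz, 22.44 kHz, 27.76 kHz

Frequencies that alias to 2.36 kHz are k·fs ± 2.36 kHz for integer k ≥ 0.
k=0: 2.36 kHz.
k=1: 7.68 kHz, 12.4 kHz.
k=2: 17.72 kHz, 22.44 kHz.
k=3: 27.76 kHz, 32.48 kHz.
k=4: 37.8 kHz, 42.52 kHz.
Within [11.96 kHz, 29.8 kHz]: 12.4 kHz, 17.72 kHz, 22.44 kHz, 27.76 kHz.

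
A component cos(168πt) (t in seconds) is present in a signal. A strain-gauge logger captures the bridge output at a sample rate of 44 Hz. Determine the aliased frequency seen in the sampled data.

4 Hz

ω = 168π rad/s → f = ω/(2π) = 84 Hz.
84 Hz mod fs = 40 Hz.
40 Hz > fs/2 = 22 Hz, folds to fs − 40 Hz = 4 Hz.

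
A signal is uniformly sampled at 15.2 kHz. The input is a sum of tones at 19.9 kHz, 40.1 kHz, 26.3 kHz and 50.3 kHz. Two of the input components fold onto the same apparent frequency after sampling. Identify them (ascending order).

fs/2 = 7.6 kHz.
19.9 kHz mod fs = 4.7 kHz.
4.7 kHz ≤ fs/2 = 7.6 kHz, appears at 4.7 kHz.
40.1 kHz mod fs = 9.7 kHz.
9.7 kHz > fs/2 = 7.6 kHz, folds to fs − 9.7 kHz = 5.5 kHz.
26.3 kHz mod fs = 11.1 kHz.
11.1 kHz > fs/2 = 7.6 kHz, folds to fs − 11.1 kHz = 4.1 kHz.
50.3 kHz mod fs = 4.7 kHz.
4.7 kHz ≤ fs/2 = 7.6 kHz, appears at 4.7 kHz.
19.9 kHz and 50.3 kHz both map to 4.7 kHz.

19.9 kHz, 50.3 kHz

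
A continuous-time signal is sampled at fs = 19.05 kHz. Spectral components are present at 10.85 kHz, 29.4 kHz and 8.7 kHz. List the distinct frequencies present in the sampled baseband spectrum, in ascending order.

8.2 kHz, 8.7 kHz

fs/2 = 9.525 kHz.
10.85 kHz > fs/2 = 9.525 kHz, folds to fs − 10.85 kHz = 8.2 kHz.
29.4 kHz mod fs = 10.35 kHz.
10.35 kHz > fs/2 = 9.525 kHz, folds to fs − 10.35 kHz = 8.7 kHz.
8.7 kHz ≤ fs/2 = 9.525 kHz, passes unchanged.
Distinct values: {8.2 kHz, 8.7 kHz}.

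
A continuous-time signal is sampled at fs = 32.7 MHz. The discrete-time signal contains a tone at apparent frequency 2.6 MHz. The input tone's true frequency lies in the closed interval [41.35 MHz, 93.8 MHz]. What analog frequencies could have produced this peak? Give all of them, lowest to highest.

Frequencies that alias to 2.6 MHz are k·fs ± 2.6 MHz for integer k ≥ 0.
k=0: 2.6 MHz.
k=1: 30.1 MHz, 35.3 MHz.
k=2: 62.8 MHz, 68 MHz.
k=3: 95.5 MHz, 100.7 MHz.
Within [41.35 MHz, 93.8 MHz]: 62.8 MHz, 68 MHz.

62.8 MHz, 68 MHz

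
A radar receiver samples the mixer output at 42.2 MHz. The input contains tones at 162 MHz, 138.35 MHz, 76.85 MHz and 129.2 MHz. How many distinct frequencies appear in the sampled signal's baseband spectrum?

4

fs/2 = 21.1 MHz.
162 MHz mod fs = 35.4 MHz.
35.4 MHz > fs/2 = 21.1 MHz, folds to fs − 35.4 MHz = 6.8 MHz.
138.35 MHz mod fs = 11.75 MHz.
11.75 MHz ≤ fs/2 = 21.1 MHz, appears at 11.75 MHz.
76.85 MHz mod fs = 34.65 MHz.
34.65 MHz > fs/2 = 21.1 MHz, folds to fs − 34.65 MHz = 7.55 MHz.
129.2 MHz mod fs = 2.6 MHz.
2.6 MHz ≤ fs/2 = 21.1 MHz, appears at 2.6 MHz.
Distinct values: {2.6 MHz, 6.8 MHz, 7.55 MHz, 11.75 MHz} → 4.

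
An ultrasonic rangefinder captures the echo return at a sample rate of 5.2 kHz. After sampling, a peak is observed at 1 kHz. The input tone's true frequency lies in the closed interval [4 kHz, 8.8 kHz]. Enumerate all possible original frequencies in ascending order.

4.2 kHz, 6.2 kHz

Frequencies that alias to 1 kHz are k·fs ± 1 kHz for integer k ≥ 0.
k=0: 1 kHz.
k=1: 4.2 kHz, 6.2 kHz.
k=2: 9.4 kHz, 11.4 kHz.
Within [4 kHz, 8.8 kHz]: 4.2 kHz, 6.2 kHz.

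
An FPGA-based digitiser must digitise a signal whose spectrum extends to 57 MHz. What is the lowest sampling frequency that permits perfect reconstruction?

114 MHz

Nyquist rate = 2 × 57 MHz = 114 MHz.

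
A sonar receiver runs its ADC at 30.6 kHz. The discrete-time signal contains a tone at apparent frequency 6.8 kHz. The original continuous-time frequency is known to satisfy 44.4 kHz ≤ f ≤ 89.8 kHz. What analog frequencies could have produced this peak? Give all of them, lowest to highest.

54.4 kHz, 68 kHz, 85 kHz

Frequencies that alias to 6.8 kHz are k·fs ± 6.8 kHz for integer k ≥ 0.
k=0: 6.8 kHz.
k=1: 23.8 kHz, 37.4 kHz.
k=2: 54.4 kHz, 68 kHz.
k=3: 85 kHz, 98.6 kHz.
k=4: 115.6 kHz, 129.2 kHz.
Within [44.4 kHz, 89.8 kHz]: 54.4 kHz, 68 kHz, 85 kHz.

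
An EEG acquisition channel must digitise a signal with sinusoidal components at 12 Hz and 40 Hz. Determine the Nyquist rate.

80 Hz

Highest-frequency component: 40 Hz.
Nyquist rate = 2 × 40 Hz = 80 Hz.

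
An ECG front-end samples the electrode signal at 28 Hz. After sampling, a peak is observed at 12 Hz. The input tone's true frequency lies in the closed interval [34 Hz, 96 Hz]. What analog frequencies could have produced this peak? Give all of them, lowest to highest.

Frequencies that alias to 12 Hz are k·fs ± 12 Hz for integer k ≥ 0.
k=0: 12 Hz.
k=1: 16 Hz, 40 Hz.
k=2: 44 Hz, 68 Hz.
k=3: 72 Hz, 96 Hz.
k=4: 100 Hz, 124 Hz.
Within [34 Hz, 96 Hz]: 40 Hz, 44 Hz, 68 Hz, 72 Hz, 96 Hz.

40 Hz, 44 Hz, 68 Hz, 72 Hz, 96 Hz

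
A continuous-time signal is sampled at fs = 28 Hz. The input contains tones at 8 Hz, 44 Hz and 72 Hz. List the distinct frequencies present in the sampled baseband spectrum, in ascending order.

8 Hz, 12 Hz

fs/2 = 14 Hz.
8 Hz ≤ fs/2 = 14 Hz, passes unchanged.
44 Hz mod fs = 16 Hz.
16 Hz > fs/2 = 14 Hz, folds to fs − 16 Hz = 12 Hz.
72 Hz mod fs = 16 Hz.
16 Hz > fs/2 = 14 Hz, folds to fs − 16 Hz = 12 Hz.
Distinct values: {8 Hz, 12 Hz}.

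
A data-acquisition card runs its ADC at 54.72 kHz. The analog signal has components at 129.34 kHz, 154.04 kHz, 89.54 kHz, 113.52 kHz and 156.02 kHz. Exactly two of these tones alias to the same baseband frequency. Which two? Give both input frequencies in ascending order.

89.54 kHz, 129.34 kHz

fs/2 = 27.36 kHz.
129.34 kHz mod fs = 19.9 kHz.
19.9 kHz ≤ fs/2 = 27.36 kHz, appears at 19.9 kHz.
154.04 kHz mod fs = 44.6 kHz.
44.6 kHz > fs/2 = 27.36 kHz, folds to fs − 44.6 kHz = 10.12 kHz.
89.54 kHz mod fs = 34.82 kHz.
34.82 kHz > fs/2 = 27.36 kHz, folds to fs − 34.82 kHz = 19.9 kHz.
113.52 kHz mod fs = 4.08 kHz.
4.08 kHz ≤ fs/2 = 27.36 kHz, appears at 4.08 kHz.
156.02 kHz mod fs = 46.58 kHz.
46.58 kHz > fs/2 = 27.36 kHz, folds to fs − 46.58 kHz = 8.14 kHz.
89.54 kHz and 129.34 kHz both map to 19.9 kHz.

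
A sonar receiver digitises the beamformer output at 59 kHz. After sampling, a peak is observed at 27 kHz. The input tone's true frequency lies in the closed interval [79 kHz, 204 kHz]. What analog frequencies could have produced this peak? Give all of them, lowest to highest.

86 kHz, 91 kHz, 145 kHz, 150 kHz, 204 kHz

Frequencies that alias to 27 kHz are k·fs ± 27 kHz for integer k ≥ 0.
k=0: 27 kHz.
k=1: 32 kHz, 86 kHz.
k=2: 91 kHz, 145 kHz.
k=3: 150 kHz, 204 kHz.
k=4: 209 kHz, 263 kHz.
Within [79 kHz, 204 kHz]: 86 kHz, 91 kHz, 145 kHz, 150 kHz, 204 kHz.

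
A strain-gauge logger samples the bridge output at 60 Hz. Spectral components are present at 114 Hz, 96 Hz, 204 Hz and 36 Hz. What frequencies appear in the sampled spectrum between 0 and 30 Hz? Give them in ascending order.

6 Hz, 24 Hz

fs/2 = 30 Hz.
114 Hz mod fs = 54 Hz.
54 Hz > fs/2 = 30 Hz, folds to fs − 54 Hz = 6 Hz.
96 Hz mod fs = 36 Hz.
36 Hz > fs/2 = 30 Hz, folds to fs − 36 Hz = 24 Hz.
204 Hz mod fs = 24 Hz.
24 Hz ≤ fs/2 = 30 Hz, appears at 24 Hz.
36 Hz > fs/2 = 30 Hz, folds to fs − 36 Hz = 24 Hz.
Distinct values: {6 Hz, 24 Hz}.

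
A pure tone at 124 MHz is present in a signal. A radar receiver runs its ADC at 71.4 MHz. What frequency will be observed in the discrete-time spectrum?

18.8 MHz

124 MHz mod fs = 52.6 MHz.
52.6 MHz > fs/2 = 35.7 MHz, folds to fs − 52.6 MHz = 18.8 MHz.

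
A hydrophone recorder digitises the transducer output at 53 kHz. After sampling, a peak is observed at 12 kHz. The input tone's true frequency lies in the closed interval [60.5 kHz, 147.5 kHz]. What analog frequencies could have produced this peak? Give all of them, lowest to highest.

Frequencies that alias to 12 kHz are k·fs ± 12 kHz for integer k ≥ 0.
k=0: 12 kHz.
k=1: 41 kHz, 65 kHz.
k=2: 94 kHz, 118 kHz.
k=3: 147 kHz, 171 kHz.
k=4: 200 kHz, 224 kHz.
Within [60.5 kHz, 147.5 kHz]: 65 kHz, 94 kHz, 118 kHz, 147 kHz.

65 kHz, 94 kHz, 118 kHz, 147 kHz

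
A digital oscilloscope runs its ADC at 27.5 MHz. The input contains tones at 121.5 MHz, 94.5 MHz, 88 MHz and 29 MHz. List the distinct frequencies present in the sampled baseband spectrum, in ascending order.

fs/2 = 13.75 MHz.
121.5 MHz mod fs = 11.5 MHz.
11.5 MHz ≤ fs/2 = 13.75 MHz, appears at 11.5 MHz.
94.5 MHz mod fs = 12 MHz.
12 MHz ≤ fs/2 = 13.75 MHz, appears at 12 MHz.
88 MHz mod fs = 5.5 MHz.
5.5 MHz ≤ fs/2 = 13.75 MHz, appears at 5.5 MHz.
29 MHz mod fs = 1.5 MHz.
1.5 MHz ≤ fs/2 = 13.75 MHz, appears at 1.5 MHz.
Distinct values: {1.5 MHz, 5.5 MHz, 11.5 MHz, 12 MHz}.

1.5 MHz, 5.5 MHz, 11.5 MHz, 12 MHz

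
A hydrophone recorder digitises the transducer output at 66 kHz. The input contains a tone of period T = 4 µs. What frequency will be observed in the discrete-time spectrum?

14 kHz

T = 4 µs → f = 1/T = 250 kHz.
250 kHz mod fs = 52 kHz.
52 kHz > fs/2 = 33 kHz, folds to fs − 52 kHz = 14 kHz.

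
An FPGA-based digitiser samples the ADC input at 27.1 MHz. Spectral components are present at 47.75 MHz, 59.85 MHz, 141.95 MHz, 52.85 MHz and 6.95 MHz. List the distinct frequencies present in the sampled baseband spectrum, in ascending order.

1.35 MHz, 5.65 MHz, 6.45 MHz, 6.95 MHz

fs/2 = 13.55 MHz.
47.75 MHz mod fs = 20.65 MHz.
20.65 MHz > fs/2 = 13.55 MHz, folds to fs − 20.65 MHz = 6.45 MHz.
59.85 MHz mod fs = 5.65 MHz.
5.65 MHz ≤ fs/2 = 13.55 MHz, appears at 5.65 MHz.
141.95 MHz mod fs = 6.45 MHz.
6.45 MHz ≤ fs/2 = 13.55 MHz, appears at 6.45 MHz.
52.85 MHz mod fs = 25.75 MHz.
25.75 MHz > fs/2 = 13.55 MHz, folds to fs − 25.75 MHz = 1.35 MHz.
6.95 MHz ≤ fs/2 = 13.55 MHz, passes unchanged.
Distinct values: {1.35 MHz, 5.65 MHz, 6.45 MHz, 6.95 MHz}.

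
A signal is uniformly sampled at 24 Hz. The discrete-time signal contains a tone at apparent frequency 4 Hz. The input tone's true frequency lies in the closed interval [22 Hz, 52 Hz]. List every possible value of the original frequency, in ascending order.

Frequencies that alias to 4 Hz are k·fs ± 4 Hz for integer k ≥ 0.
k=0: 4 Hz.
k=1: 20 Hz, 28 Hz.
k=2: 44 Hz, 52 Hz.
k=3: 68 Hz, 76 Hz.
Within [22 Hz, 52 Hz]: 28 Hz, 44 Hz, 52 Hz.

28 Hz, 44 Hz, 52 Hz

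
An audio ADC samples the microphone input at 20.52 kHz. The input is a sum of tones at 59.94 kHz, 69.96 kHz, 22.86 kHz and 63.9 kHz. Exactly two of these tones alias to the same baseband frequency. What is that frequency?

fs/2 = 10.26 kHz.
59.94 kHz mod fs = 18.9 kHz.
18.9 kHz > fs/2 = 10.26 kHz, folds to fs − 18.9 kHz = 1.62 kHz.
69.96 kHz mod fs = 8.4 kHz.
8.4 kHz ≤ fs/2 = 10.26 kHz, appears at 8.4 kHz.
22.86 kHz mod fs = 2.34 kHz.
2.34 kHz ≤ fs/2 = 10.26 kHz, appears at 2.34 kHz.
63.9 kHz mod fs = 2.34 kHz.
2.34 kHz ≤ fs/2 = 10.26 kHz, appears at 2.34 kHz.
22.86 kHz and 63.9 kHz both map to 2.34 kHz.

2.34 kHz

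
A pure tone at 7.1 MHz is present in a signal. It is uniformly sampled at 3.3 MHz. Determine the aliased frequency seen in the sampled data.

0.5 MHz

7.1 MHz mod fs = 0.5 MHz.
0.5 MHz ≤ fs/2 = 1.65 MHz, appears at 0.5 MHz.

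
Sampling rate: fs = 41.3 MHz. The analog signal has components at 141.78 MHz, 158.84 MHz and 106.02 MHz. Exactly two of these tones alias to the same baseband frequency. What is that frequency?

fs/2 = 20.65 MHz.
141.78 MHz mod fs = 17.88 MHz.
17.88 MHz ≤ fs/2 = 20.65 MHz, appears at 17.88 MHz.
158.84 MHz mod fs = 34.94 MHz.
34.94 MHz > fs/2 = 20.65 MHz, folds to fs − 34.94 MHz = 6.36 MHz.
106.02 MHz mod fs = 23.42 MHz.
23.42 MHz > fs/2 = 20.65 MHz, folds to fs − 23.42 MHz = 17.88 MHz.
106.02 MHz and 141.78 MHz both map to 17.88 MHz.

17.88 MHz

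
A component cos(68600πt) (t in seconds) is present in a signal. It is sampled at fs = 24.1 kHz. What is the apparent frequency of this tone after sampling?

ω = 68600π rad/s → f = ω/(2π) = 34300 Hz = 34.3 kHz.
34.3 kHz mod fs = 10.2 kHz.
10.2 kHz ≤ fs/2 = 12.05 kHz, appears at 10.2 kHz.

10.2 kHz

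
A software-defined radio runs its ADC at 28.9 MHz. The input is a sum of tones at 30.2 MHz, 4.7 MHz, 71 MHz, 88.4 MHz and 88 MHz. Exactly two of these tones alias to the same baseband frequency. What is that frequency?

1.3 MHz

fs/2 = 14.45 MHz.
30.2 MHz mod fs = 1.3 MHz.
1.3 MHz ≤ fs/2 = 14.45 MHz, appears at 1.3 MHz.
4.7 MHz ≤ fs/2 = 14.45 MHz, passes unchanged.
71 MHz mod fs = 13.2 MHz.
13.2 MHz ≤ fs/2 = 14.45 MHz, appears at 13.2 MHz.
88.4 MHz mod fs = 1.7 MHz.
1.7 MHz ≤ fs/2 = 14.45 MHz, appears at 1.7 MHz.
88 MHz mod fs = 1.3 MHz.
1.3 MHz ≤ fs/2 = 14.45 MHz, appears at 1.3 MHz.
30.2 MHz and 88 MHz both map to 1.3 MHz.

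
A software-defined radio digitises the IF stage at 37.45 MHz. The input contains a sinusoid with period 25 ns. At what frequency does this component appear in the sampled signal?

2.55 MHz

T = 25 ns → f = 1/T = 40 MHz.
40 MHz mod fs = 2.55 MHz.
2.55 MHz ≤ fs/2 = 18.725 MHz, appears at 2.55 MHz.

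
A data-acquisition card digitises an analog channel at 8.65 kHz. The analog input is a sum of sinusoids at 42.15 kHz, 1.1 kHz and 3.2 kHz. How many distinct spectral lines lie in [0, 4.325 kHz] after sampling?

fs/2 = 4.325 kHz.
42.15 kHz mod fs = 7.55 kHz.
7.55 kHz > fs/2 = 4.325 kHz, folds to fs − 7.55 kHz = 1.1 kHz.
1.1 kHz ≤ fs/2 = 4.325 kHz, passes unchanged.
3.2 kHz ≤ fs/2 = 4.325 kHz, passes unchanged.
Distinct values: {1.1 kHz, 3.2 kHz} → 2.

2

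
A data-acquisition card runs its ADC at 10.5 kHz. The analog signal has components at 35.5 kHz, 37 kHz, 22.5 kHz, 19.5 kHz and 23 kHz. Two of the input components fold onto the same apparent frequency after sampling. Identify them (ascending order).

19.5 kHz, 22.5 kHz

fs/2 = 5.25 kHz.
35.5 kHz mod fs = 4 kHz.
4 kHz ≤ fs/2 = 5.25 kHz, appears at 4 kHz.
37 kHz mod fs = 5.5 kHz.
5.5 kHz > fs/2 = 5.25 kHz, folds to fs − 5.5 kHz = 5 kHz.
22.5 kHz mod fs = 1.5 kHz.
1.5 kHz ≤ fs/2 = 5.25 kHz, appears at 1.5 kHz.
19.5 kHz mod fs = 9 kHz.
9 kHz > fs/2 = 5.25 kHz, folds to fs − 9 kHz = 1.5 kHz.
23 kHz mod fs = 2 kHz.
2 kHz ≤ fs/2 = 5.25 kHz, appears at 2 kHz.
19.5 kHz and 22.5 kHz both map to 1.5 kHz.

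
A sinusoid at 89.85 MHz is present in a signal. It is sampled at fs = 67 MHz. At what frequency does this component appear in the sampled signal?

22.85 MHz

89.85 MHz mod fs = 22.85 MHz.
22.85 MHz ≤ fs/2 = 33.5 MHz, appears at 22.85 MHz.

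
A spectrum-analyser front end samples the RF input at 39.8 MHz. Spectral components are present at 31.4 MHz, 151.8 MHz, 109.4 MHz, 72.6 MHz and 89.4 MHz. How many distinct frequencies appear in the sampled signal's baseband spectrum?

5

fs/2 = 19.9 MHz.
31.4 MHz > fs/2 = 19.9 MHz, folds to fs − 31.4 MHz = 8.4 MHz.
151.8 MHz mod fs = 32.4 MHz.
32.4 MHz > fs/2 = 19.9 MHz, folds to fs − 32.4 MHz = 7.4 MHz.
109.4 MHz mod fs = 29.8 MHz.
29.8 MHz > fs/2 = 19.9 MHz, folds to fs − 29.8 MHz = 10 MHz.
72.6 MHz mod fs = 32.8 MHz.
32.8 MHz > fs/2 = 19.9 MHz, folds to fs − 32.8 MHz = 7 MHz.
89.4 MHz mod fs = 9.8 MHz.
9.8 MHz ≤ fs/2 = 19.9 MHz, appears at 9.8 MHz.
Distinct values: {7 MHz, 7.4 MHz, 8.4 MHz, 9.8 MHz, 10 MHz} → 5.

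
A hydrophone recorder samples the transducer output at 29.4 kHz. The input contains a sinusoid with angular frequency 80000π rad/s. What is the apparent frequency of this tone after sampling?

ω = 80000π rad/s → f = ω/(2π) = 40000 Hz = 40 kHz.
40 kHz mod fs = 10.6 kHz.
10.6 kHz ≤ fs/2 = 14.7 kHz, appears at 10.6 kHz.

10.6 kHz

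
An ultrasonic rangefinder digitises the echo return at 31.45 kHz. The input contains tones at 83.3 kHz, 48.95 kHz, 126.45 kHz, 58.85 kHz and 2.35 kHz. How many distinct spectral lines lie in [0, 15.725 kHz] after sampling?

5

fs/2 = 15.725 kHz.
83.3 kHz mod fs = 20.4 kHz.
20.4 kHz > fs/2 = 15.725 kHz, folds to fs − 20.4 kHz = 11.05 kHz.
48.95 kHz mod fs = 17.5 kHz.
17.5 kHz > fs/2 = 15.725 kHz, folds to fs − 17.5 kHz = 13.95 kHz.
126.45 kHz mod fs = 0.65 kHz.
0.65 kHz ≤ fs/2 = 15.725 kHz, appears at 0.65 kHz.
58.85 kHz mod fs = 27.4 kHz.
27.4 kHz > fs/2 = 15.725 kHz, folds to fs − 27.4 kHz = 4.05 kHz.
2.35 kHz ≤ fs/2 = 15.725 kHz, passes unchanged.
Distinct values: {0.65 kHz, 2.35 kHz, 4.05 kHz, 11.05 kHz, 13.95 kHz} → 5.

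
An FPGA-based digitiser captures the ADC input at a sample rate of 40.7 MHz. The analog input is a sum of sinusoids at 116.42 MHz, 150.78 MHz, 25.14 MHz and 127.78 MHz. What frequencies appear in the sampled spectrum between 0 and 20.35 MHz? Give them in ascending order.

fs/2 = 20.35 MHz.
116.42 MHz mod fs = 35.02 MHz.
35.02 MHz > fs/2 = 20.35 MHz, folds to fs − 35.02 MHz = 5.68 MHz.
150.78 MHz mod fs = 28.68 MHz.
28.68 MHz > fs/2 = 20.35 MHz, folds to fs − 28.68 MHz = 12.02 MHz.
25.14 MHz > fs/2 = 20.35 MHz, folds to fs − 25.14 MHz = 15.56 MHz.
127.78 MHz mod fs = 5.68 MHz.
5.68 MHz ≤ fs/2 = 20.35 MHz, appears at 5.68 MHz.
Distinct values: {5.68 MHz, 12.02 MHz, 15.56 MHz}.

5.68 MHz, 12.02 MHz, 15.56 MHz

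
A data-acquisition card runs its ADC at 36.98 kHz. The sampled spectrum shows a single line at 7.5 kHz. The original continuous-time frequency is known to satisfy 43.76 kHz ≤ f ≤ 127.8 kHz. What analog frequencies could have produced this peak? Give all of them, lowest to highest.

Frequencies that alias to 7.5 kHz are k·fs ± 7.5 kHz for integer k ≥ 0.
k=0: 7.5 kHz.
k=1: 29.48 kHz, 44.48 kHz.
k=2: 66.46 kHz, 81.46 kHz.
k=3: 103.44 kHz, 118.44 kHz.
k=4: 140.42 kHz, 155.42 kHz.
Within [43.76 kHz, 127.8 kHz]: 44.48 kHz, 66.46 kHz, 81.46 kHz, 103.44 kHz, 118.44 kHz.

44.48 kHz, 66.46 kHz, 81.46 kHz, 103.44 kHz, 118.44 kHz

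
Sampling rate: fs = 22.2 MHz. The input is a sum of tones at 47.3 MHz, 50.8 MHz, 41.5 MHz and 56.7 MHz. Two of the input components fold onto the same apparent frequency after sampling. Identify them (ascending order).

fs/2 = 11.1 MHz.
47.3 MHz mod fs = 2.9 MHz.
2.9 MHz ≤ fs/2 = 11.1 MHz, appears at 2.9 MHz.
50.8 MHz mod fs = 6.4 MHz.
6.4 MHz ≤ fs/2 = 11.1 MHz, appears at 6.4 MHz.
41.5 MHz mod fs = 19.3 MHz.
19.3 MHz > fs/2 = 11.1 MHz, folds to fs − 19.3 MHz = 2.9 MHz.
56.7 MHz mod fs = 12.3 MHz.
12.3 MHz > fs/2 = 11.1 MHz, folds to fs − 12.3 MHz = 9.9 MHz.
41.5 MHz and 47.3 MHz both map to 2.9 MHz.

41.5 MHz, 47.3 MHz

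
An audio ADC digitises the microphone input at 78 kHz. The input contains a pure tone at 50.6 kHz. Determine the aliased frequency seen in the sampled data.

50.6 kHz > fs/2 = 39 kHz, folds to fs − 50.6 kHz = 27.4 kHz.

27.4 kHz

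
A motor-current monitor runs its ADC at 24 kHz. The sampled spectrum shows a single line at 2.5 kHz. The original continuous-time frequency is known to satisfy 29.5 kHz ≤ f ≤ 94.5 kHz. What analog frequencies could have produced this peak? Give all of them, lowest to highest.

Frequencies that alias to 2.5 kHz are k·fs ± 2.5 kHz for integer k ≥ 0.
k=0: 2.5 kHz.
k=1: 21.5 kHz, 26.5 kHz.
k=2: 45.5 kHz, 50.5 kHz.
k=3: 69.5 kHz, 74.5 kHz.
k=4: 93.5 kHz, 98.5 kHz.
k=5: 117.5 kHz, 122.5 kHz.
Within [29.5 kHz, 94.5 kHz]: 45.5 kHz, 50.5 kHz, 69.5 kHz, 74.5 kHz, 93.5 kHz.

45.5 kHz, 50.5 kHz, 69.5 kHz, 74.5 kHz, 93.5 kHz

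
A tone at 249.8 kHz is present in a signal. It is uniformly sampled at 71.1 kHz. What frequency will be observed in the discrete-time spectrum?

249.8 kHz mod fs = 36.5 kHz.
36.5 kHz > fs/2 = 35.55 kHz, folds to fs − 36.5 kHz = 34.6 kHz.

34.6 kHz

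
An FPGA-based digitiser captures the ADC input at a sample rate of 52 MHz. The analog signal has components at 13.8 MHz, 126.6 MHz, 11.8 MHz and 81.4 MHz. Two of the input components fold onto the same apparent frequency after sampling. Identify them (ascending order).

81.4 MHz, 126.6 MHz

fs/2 = 26 MHz.
13.8 MHz ≤ fs/2 = 26 MHz, passes unchanged.
126.6 MHz mod fs = 22.6 MHz.
22.6 MHz ≤ fs/2 = 26 MHz, appears at 22.6 MHz.
11.8 MHz ≤ fs/2 = 26 MHz, passes unchanged.
81.4 MHz mod fs = 29.4 MHz.
29.4 MHz > fs/2 = 26 MHz, folds to fs − 29.4 MHz = 22.6 MHz.
81.4 MHz and 126.6 MHz both map to 22.6 MHz.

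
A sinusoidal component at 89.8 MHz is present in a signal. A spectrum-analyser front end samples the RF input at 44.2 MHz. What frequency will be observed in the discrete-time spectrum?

89.8 MHz mod fs = 1.4 MHz.
1.4 MHz ≤ fs/2 = 22.1 MHz, appears at 1.4 MHz.

1.4 MHz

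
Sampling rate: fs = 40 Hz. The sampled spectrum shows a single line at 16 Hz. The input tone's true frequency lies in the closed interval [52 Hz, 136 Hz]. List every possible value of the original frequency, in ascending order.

Frequencies that alias to 16 Hz are k·fs ± 16 Hz for integer k ≥ 0.
k=0: 16 Hz.
k=1: 24 Hz, 56 Hz.
k=2: 64 Hz, 96 Hz.
k=3: 104 Hz, 136 Hz.
k=4: 144 Hz, 176 Hz.
Within [52 Hz, 136 Hz]: 56 Hz, 64 Hz, 96 Hz, 104 Hz, 136 Hz.

56 Hz, 64 Hz, 96 Hz, 104 Hz, 136 Hz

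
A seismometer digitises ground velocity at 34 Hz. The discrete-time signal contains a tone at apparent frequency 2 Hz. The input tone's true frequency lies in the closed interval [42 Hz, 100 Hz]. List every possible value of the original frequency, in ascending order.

66 Hz, 70 Hz, 100 Hz

Frequencies that alias to 2 Hz are k·fs ± 2 Hz for integer k ≥ 0.
k=0: 2 Hz.
k=1: 32 Hz, 36 Hz.
k=2: 66 Hz, 70 Hz.
k=3: 100 Hz, 104 Hz.
k=4: 134 Hz, 138 Hz.
Within [42 Hz, 100 Hz]: 66 Hz, 70 Hz, 100 Hz.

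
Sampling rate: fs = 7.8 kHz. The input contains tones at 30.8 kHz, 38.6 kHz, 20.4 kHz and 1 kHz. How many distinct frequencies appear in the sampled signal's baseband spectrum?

fs/2 = 3.9 kHz.
30.8 kHz mod fs = 7.4 kHz.
7.4 kHz > fs/2 = 3.9 kHz, folds to fs − 7.4 kHz = 0.4 kHz.
38.6 kHz mod fs = 7.4 kHz.
7.4 kHz > fs/2 = 3.9 kHz, folds to fs − 7.4 kHz = 0.4 kHz.
20.4 kHz mod fs = 4.8 kHz.
4.8 kHz > fs/2 = 3.9 kHz, folds to fs − 4.8 kHz = 3 kHz.
1 kHz ≤ fs/2 = 3.9 kHz, passes unchanged.
Distinct values: {0.4 kHz, 1 kHz, 3 kHz} → 3.

3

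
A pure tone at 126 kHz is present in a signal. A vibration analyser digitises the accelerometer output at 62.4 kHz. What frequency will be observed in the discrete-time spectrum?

126 kHz mod fs = 1.2 kHz.
1.2 kHz ≤ fs/2 = 31.2 kHz, appears at 1.2 kHz.

1.2 kHz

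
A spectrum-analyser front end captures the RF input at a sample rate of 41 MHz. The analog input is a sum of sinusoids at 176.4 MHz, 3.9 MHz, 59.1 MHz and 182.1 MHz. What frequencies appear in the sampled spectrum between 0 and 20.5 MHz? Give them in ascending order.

fs/2 = 20.5 MHz.
176.4 MHz mod fs = 12.4 MHz.
12.4 MHz ≤ fs/2 = 20.5 MHz, appears at 12.4 MHz.
3.9 MHz ≤ fs/2 = 20.5 MHz, passes unchanged.
59.1 MHz mod fs = 18.1 MHz.
18.1 MHz ≤ fs/2 = 20.5 MHz, appears at 18.1 MHz.
182.1 MHz mod fs = 18.1 MHz.
18.1 MHz ≤ fs/2 = 20.5 MHz, appears at 18.1 MHz.
Distinct values: {3.9 MHz, 12.4 MHz, 18.1 MHz}.

3.9 MHz, 12.4 MHz, 18.1 MHz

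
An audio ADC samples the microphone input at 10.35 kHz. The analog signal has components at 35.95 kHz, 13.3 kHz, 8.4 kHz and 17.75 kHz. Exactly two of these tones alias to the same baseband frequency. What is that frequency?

2.95 kHz

fs/2 = 5.175 kHz.
35.95 kHz mod fs = 4.9 kHz.
4.9 kHz ≤ fs/2 = 5.175 kHz, appears at 4.9 kHz.
13.3 kHz mod fs = 2.95 kHz.
2.95 kHz ≤ fs/2 = 5.175 kHz, appears at 2.95 kHz.
8.4 kHz > fs/2 = 5.175 kHz, folds to fs − 8.4 kHz = 1.95 kHz.
17.75 kHz mod fs = 7.4 kHz.
7.4 kHz > fs/2 = 5.175 kHz, folds to fs − 7.4 kHz = 2.95 kHz.
13.3 kHz and 17.75 kHz both map to 2.95 kHz.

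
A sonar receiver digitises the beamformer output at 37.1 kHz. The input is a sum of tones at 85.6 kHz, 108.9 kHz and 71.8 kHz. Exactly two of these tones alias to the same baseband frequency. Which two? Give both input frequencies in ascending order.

fs/2 = 18.55 kHz.
85.6 kHz mod fs = 11.4 kHz.
11.4 kHz ≤ fs/2 = 18.55 kHz, appears at 11.4 kHz.
108.9 kHz mod fs = 34.7 kHz.
34.7 kHz > fs/2 = 18.55 kHz, folds to fs − 34.7 kHz = 2.4 kHz.
71.8 kHz mod fs = 34.7 kHz.
34.7 kHz > fs/2 = 18.55 kHz, folds to fs − 34.7 kHz = 2.4 kHz.
71.8 kHz and 108.9 kHz both map to 2.4 kHz.

71.8 kHz, 108.9 kHz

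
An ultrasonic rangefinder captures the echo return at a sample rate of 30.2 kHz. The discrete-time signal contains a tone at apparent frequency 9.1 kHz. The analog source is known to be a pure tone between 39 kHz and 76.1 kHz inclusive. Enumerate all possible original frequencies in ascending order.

39.3 kHz, 51.3 kHz, 69.5 kHz

Frequencies that alias to 9.1 kHz are k·fs ± 9.1 kHz for integer k ≥ 0.
k=0: 9.1 kHz.
k=1: 21.1 kHz, 39.3 kHz.
k=2: 51.3 kHz, 69.5 kHz.
k=3: 81.5 kHz, 99.7 kHz.
Within [39 kHz, 76.1 kHz]: 39.3 kHz, 51.3 kHz, 69.5 kHz.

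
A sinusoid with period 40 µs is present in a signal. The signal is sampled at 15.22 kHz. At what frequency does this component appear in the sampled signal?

T = 40 µs → f = 1/T = 25 kHz.
25 kHz mod fs = 9.78 kHz.
9.78 kHz > fs/2 = 7.61 kHz, folds to fs − 9.78 kHz = 5.44 kHz.

5.44 kHz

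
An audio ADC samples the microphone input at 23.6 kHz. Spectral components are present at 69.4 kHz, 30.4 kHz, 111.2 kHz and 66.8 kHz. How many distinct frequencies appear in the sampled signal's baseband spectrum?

fs/2 = 11.8 kHz.
69.4 kHz mod fs = 22.2 kHz.
22.2 kHz > fs/2 = 11.8 kHz, folds to fs − 22.2 kHz = 1.4 kHz.
30.4 kHz mod fs = 6.8 kHz.
6.8 kHz ≤ fs/2 = 11.8 kHz, appears at 6.8 kHz.
111.2 kHz mod fs = 16.8 kHz.
16.8 kHz > fs/2 = 11.8 kHz, folds to fs − 16.8 kHz = 6.8 kHz.
66.8 kHz mod fs = 19.6 kHz.
19.6 kHz > fs/2 = 11.8 kHz, folds to fs − 19.6 kHz = 4 kHz.
Distinct values: {1.4 kHz, 4 kHz, 6.8 kHz} → 3.

3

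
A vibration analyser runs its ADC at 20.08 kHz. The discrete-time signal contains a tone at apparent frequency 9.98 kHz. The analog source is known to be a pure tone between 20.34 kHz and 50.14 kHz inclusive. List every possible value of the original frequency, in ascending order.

30.06 kHz, 30.18 kHz, 50.14 kHz

Frequencies that alias to 9.98 kHz are k·fs ± 9.98 kHz for integer k ≥ 0.
k=0: 9.98 kHz.
k=1: 10.1 kHz, 30.06 kHz.
k=2: 30.18 kHz, 50.14 kHz.
k=3: 50.26 kHz, 70.22 kHz.
Within [20.34 kHz, 50.14 kHz]: 30.06 kHz, 30.18 kHz, 50.14 kHz.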